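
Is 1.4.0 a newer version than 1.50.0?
No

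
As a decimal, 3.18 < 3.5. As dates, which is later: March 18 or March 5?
March 18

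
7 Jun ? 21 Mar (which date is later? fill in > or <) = >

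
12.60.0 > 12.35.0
True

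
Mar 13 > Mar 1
True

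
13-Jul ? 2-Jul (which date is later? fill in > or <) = >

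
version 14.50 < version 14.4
False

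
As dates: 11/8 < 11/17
True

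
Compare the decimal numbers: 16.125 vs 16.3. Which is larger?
16.3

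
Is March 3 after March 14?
No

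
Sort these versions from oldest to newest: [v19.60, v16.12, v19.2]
[v16.12, v19.2, v19.60]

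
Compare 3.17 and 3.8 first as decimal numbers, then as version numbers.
As decimals: 3.17 < 3.8. As versions: v3.17 > v3.8 (minor version 17 > 8).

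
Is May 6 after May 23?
No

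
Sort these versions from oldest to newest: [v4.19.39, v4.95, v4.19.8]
[v4.19.8, v4.19.39, v4.95]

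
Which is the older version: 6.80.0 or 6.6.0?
6.6.0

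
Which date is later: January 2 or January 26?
January 26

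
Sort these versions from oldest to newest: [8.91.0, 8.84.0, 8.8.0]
[8.8.0, 8.84.0, 8.91.0]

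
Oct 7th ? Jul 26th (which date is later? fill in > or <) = >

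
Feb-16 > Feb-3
True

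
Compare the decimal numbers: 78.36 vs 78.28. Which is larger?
78.36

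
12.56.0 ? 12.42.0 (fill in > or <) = >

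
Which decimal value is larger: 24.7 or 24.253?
24.7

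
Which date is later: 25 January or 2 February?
2 February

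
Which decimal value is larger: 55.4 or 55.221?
55.4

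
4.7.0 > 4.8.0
False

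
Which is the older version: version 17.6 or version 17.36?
version 17.6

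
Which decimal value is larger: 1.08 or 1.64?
1.64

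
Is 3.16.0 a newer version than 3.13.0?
Yes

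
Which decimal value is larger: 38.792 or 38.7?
38.792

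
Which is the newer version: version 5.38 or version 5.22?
version 5.38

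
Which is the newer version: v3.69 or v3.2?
v3.69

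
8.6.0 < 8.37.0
True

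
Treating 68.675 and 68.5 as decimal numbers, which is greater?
68.675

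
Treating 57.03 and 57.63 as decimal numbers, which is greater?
57.63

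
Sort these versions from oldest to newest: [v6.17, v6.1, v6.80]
[v6.1, v6.17, v6.80]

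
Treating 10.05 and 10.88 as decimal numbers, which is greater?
10.88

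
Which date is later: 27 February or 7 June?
7 June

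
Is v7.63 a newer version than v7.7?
Yes. Version numbers are compared segment by segment as integers, not as decimals: minor version 63 > 7, so v7.63 > v7.7 (even though the decimal 7.63 < 7.7).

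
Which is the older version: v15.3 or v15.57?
v15.3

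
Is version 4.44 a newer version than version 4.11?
Yes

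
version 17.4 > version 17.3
True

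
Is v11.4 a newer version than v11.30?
No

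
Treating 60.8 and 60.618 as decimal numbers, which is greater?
60.8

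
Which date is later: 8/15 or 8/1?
8/15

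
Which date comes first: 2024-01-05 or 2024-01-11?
2024-01-05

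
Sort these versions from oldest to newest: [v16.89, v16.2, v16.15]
[v16.2, v16.15, v16.89]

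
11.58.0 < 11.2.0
False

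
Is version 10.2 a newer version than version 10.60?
No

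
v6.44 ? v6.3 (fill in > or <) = >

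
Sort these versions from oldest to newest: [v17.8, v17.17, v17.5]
[v17.5, v17.8, v17.17]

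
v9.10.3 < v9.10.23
True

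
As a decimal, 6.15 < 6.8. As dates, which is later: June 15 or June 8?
June 15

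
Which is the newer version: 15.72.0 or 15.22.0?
15.72.0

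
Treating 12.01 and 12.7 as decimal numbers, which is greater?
12.7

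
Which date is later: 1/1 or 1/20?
1/20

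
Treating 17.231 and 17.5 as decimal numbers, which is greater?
17.5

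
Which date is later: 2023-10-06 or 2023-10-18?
2023-10-18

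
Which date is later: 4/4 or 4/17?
4/17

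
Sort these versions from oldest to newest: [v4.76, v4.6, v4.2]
[v4.2, v4.6, v4.76]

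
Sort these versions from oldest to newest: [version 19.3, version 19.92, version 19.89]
[version 19.3, version 19.89, version 19.92]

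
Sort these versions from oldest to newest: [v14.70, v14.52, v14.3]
[v14.3, v14.52, v14.70]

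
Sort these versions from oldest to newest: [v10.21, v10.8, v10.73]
[v10.8, v10.21, v10.73]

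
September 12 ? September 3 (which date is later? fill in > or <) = >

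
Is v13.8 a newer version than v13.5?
Yes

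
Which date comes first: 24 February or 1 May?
24 February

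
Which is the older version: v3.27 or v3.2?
v3.2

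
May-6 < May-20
True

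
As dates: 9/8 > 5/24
True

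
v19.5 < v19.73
True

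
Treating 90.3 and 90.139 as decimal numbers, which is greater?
90.3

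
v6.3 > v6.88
False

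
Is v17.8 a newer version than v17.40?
No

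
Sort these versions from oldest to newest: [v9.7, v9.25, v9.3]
[v9.3, v9.7, v9.25]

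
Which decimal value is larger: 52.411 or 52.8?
52.8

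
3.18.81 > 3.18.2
True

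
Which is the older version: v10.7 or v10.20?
v10.7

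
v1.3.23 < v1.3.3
False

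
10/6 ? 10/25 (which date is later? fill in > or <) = <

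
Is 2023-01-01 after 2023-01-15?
No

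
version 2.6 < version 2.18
True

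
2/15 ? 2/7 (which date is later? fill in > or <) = >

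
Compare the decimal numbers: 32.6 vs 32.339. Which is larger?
32.6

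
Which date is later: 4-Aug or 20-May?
4-Aug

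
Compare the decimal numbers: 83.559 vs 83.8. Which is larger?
83.8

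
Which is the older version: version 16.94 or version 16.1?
version 16.1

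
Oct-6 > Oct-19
False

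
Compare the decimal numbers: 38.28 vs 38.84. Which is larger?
38.84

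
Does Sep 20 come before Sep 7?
No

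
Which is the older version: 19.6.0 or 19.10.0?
19.6.0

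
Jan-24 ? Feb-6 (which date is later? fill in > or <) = <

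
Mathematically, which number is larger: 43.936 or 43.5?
43.936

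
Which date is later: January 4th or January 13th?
January 13th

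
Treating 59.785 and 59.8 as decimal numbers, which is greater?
59.8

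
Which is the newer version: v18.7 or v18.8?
v18.8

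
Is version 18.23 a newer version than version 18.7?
Yes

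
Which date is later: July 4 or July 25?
July 25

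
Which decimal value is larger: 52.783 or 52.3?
52.783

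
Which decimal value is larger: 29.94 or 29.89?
29.94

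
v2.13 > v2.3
True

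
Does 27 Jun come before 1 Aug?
Yes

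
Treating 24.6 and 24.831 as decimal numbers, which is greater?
24.831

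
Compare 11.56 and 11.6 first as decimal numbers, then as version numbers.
As decimals: 11.56 < 11.6. As versions: v11.56 > v11.6 (minor version 56 > 6).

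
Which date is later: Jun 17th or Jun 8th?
Jun 17th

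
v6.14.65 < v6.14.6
False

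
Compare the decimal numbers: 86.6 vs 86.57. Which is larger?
86.6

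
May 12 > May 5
True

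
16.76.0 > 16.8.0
True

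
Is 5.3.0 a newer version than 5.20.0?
No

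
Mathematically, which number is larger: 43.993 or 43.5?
43.993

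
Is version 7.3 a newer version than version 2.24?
Yes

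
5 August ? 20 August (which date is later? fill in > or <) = <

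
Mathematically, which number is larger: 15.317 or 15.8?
15.8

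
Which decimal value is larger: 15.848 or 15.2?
15.848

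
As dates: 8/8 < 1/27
False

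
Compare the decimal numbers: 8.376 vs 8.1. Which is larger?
8.376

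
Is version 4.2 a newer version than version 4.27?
No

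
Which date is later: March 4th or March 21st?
March 21st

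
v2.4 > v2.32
False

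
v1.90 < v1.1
False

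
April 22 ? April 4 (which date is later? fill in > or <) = >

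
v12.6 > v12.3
True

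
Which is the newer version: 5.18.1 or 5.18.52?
5.18.52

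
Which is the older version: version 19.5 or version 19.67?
version 19.5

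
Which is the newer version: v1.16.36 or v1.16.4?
v1.16.36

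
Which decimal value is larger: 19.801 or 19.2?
19.801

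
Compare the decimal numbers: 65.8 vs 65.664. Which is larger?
65.8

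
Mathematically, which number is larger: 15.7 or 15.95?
15.95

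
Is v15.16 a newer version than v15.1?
Yes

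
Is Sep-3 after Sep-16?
No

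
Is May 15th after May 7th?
Yes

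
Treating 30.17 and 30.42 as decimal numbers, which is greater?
30.42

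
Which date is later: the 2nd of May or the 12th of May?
the 12th of May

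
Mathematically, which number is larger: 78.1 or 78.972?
78.972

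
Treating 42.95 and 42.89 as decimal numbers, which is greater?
42.95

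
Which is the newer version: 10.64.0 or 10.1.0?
10.64.0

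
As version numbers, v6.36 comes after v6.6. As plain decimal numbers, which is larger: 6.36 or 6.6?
6.6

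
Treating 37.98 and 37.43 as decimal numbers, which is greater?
37.98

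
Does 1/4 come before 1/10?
Yes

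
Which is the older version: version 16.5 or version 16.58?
version 16.5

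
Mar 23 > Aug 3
False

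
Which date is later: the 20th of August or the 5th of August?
the 20th of August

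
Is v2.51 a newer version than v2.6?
Yes. Version numbers are compared segment by segment as integers, not as decimals: minor version 51 > 6, so v2.51 > v2.6 (even though the decimal 2.51 < 2.6).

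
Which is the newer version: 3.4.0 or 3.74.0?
3.74.0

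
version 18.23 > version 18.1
True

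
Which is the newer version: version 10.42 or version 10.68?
version 10.68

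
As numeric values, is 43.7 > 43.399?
True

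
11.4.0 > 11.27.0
False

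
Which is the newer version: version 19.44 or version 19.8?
version 19.44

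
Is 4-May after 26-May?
No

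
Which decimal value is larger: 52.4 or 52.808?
52.808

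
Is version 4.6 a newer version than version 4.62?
No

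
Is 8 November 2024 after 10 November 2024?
No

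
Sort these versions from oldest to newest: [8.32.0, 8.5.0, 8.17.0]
[8.5.0, 8.17.0, 8.32.0]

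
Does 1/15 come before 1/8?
No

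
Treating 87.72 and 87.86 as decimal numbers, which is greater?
87.86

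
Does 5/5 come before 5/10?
Yes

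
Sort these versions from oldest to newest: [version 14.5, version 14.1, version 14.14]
[version 14.1, version 14.5, version 14.14]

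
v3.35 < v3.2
False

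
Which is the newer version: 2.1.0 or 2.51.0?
2.51.0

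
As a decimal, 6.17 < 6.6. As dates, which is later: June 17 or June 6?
June 17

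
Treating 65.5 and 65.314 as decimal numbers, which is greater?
65.5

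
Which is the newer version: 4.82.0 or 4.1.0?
4.82.0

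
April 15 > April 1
True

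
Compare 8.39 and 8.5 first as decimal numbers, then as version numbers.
As decimals: 8.39 < 8.5. As versions: v8.39 > v8.5 (minor version 39 > 5).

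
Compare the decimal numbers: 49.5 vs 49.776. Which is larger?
49.776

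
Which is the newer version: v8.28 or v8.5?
v8.28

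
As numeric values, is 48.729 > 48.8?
False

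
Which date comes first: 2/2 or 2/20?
2/2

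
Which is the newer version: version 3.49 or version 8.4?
version 8.4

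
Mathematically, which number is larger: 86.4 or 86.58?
86.58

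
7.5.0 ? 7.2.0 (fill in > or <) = >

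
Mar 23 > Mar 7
True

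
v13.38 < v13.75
True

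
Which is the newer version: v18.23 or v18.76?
v18.76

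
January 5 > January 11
False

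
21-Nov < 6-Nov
False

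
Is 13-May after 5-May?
Yes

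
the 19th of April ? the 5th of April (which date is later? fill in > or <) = >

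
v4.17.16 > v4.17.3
True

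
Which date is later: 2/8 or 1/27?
2/8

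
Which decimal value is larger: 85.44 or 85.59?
85.59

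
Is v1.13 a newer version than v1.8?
Yes. Version numbers are compared segment by segment as integers, not as decimals: minor version 13 > 8, so v1.13 > v1.8 (even though the decimal 1.13 < 1.8).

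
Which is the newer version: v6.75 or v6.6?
v6.75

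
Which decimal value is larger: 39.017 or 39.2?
39.2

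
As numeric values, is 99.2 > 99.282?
False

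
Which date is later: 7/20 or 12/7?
12/7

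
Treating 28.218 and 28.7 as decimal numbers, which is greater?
28.7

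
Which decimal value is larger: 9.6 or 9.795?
9.795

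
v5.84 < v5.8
False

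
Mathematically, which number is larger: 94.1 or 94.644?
94.644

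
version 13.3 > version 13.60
False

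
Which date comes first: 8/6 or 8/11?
8/6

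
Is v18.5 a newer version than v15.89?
Yes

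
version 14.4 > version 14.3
True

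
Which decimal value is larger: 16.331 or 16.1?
16.331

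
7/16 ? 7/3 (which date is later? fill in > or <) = >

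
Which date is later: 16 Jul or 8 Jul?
16 Jul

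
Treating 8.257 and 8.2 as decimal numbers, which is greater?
8.257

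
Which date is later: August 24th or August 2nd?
August 24th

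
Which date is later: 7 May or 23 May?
23 May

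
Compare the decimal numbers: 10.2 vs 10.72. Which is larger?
10.72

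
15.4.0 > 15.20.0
False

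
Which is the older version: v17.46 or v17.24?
v17.24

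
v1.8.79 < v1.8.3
False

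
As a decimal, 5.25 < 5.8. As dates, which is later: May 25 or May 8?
May 25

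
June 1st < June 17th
True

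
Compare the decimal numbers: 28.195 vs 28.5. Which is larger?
28.5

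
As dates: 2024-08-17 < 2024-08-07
False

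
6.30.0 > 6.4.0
True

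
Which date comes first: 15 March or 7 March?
7 March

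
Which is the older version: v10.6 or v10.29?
v10.6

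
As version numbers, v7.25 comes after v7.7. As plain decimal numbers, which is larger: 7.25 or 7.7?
7.7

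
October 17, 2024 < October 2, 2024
False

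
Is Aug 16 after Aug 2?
Yes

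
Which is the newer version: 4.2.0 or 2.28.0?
4.2.0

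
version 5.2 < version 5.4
True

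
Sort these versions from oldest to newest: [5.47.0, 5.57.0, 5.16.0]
[5.16.0, 5.47.0, 5.57.0]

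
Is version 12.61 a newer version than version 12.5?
Yes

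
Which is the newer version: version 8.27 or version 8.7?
version 8.27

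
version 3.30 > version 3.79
False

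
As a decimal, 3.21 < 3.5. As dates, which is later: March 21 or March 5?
March 21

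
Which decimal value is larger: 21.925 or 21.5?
21.925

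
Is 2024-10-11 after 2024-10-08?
Yes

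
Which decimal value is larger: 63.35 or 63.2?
63.35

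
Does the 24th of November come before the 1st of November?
No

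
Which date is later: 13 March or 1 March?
13 March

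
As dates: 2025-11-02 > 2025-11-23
False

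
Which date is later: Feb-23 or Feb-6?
Feb-23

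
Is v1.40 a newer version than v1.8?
Yes. Version numbers are compared segment by segment as integers, not as decimals: minor version 40 > 8, so v1.40 > v1.8 (even though the decimal 1.40 < 1.8).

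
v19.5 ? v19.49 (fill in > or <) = <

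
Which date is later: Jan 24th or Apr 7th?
Apr 7th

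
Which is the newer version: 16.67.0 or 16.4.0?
16.67.0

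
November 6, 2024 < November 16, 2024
True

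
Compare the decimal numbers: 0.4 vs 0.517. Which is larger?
0.517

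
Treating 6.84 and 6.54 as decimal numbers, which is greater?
6.84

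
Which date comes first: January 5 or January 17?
January 5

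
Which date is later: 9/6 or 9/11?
9/11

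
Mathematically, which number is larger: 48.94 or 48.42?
48.94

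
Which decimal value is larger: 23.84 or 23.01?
23.84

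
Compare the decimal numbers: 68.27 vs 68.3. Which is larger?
68.3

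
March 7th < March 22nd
True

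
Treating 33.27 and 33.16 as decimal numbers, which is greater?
33.27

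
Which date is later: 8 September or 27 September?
27 September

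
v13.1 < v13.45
True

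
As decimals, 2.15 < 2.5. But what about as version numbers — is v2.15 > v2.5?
True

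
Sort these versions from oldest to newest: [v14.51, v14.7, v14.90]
[v14.7, v14.51, v14.90]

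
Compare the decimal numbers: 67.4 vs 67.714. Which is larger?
67.714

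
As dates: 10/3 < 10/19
True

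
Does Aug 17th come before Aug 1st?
No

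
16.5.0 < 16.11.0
True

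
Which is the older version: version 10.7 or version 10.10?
version 10.7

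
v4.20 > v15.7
False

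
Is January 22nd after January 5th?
Yes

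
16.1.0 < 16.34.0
True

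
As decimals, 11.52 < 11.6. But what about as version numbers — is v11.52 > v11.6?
True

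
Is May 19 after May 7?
Yes. Day 19 comes after day 7 in May — this is a date comparison, not a decimal one (the decimal 5.19 would be smaller than 5.7).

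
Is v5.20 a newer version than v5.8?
Yes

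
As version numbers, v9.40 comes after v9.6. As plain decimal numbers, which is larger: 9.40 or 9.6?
9.6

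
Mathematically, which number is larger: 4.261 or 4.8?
4.8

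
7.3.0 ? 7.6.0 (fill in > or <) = <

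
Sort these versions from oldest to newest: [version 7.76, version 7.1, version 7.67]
[version 7.1, version 7.67, version 7.76]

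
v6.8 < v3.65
False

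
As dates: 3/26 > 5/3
False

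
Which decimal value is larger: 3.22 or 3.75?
3.75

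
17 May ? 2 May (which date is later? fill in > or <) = >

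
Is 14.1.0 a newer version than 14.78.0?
No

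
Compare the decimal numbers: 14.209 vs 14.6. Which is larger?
14.6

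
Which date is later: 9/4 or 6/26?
9/4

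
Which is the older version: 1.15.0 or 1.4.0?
1.4.0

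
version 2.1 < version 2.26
True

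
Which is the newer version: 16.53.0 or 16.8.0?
16.53.0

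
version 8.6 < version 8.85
True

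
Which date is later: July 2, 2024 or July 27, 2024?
July 27, 2024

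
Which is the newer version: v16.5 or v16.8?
v16.8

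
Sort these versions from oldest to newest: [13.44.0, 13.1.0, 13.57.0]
[13.1.0, 13.44.0, 13.57.0]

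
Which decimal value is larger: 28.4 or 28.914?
28.914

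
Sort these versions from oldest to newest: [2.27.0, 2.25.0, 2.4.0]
[2.4.0, 2.25.0, 2.27.0]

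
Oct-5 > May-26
True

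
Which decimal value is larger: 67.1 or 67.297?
67.297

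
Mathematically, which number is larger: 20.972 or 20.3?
20.972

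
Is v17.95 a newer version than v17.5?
Yes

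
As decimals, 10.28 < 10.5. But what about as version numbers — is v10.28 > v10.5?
True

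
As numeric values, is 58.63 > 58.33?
True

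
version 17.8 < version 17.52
True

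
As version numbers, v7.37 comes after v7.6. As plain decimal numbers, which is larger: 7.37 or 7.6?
7.6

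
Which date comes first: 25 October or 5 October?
5 October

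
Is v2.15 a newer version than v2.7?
Yes. Version numbers are compared segment by segment as integers, not as decimals: minor version 15 > 7, so v2.15 > v2.7 (even though the decimal 2.15 < 2.7).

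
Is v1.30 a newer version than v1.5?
Yes. Version numbers are compared segment by segment as integers, not as decimals: minor version 30 > 5, so v1.30 > v1.5 (even though the decimal 1.30 < 1.5).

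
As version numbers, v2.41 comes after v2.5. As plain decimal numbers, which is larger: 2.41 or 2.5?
2.5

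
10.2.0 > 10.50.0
False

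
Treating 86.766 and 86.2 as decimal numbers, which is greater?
86.766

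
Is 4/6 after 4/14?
No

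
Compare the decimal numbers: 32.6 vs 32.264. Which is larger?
32.6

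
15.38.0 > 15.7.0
True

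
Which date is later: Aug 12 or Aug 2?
Aug 12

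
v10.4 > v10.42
False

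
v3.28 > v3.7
True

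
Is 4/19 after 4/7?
Yes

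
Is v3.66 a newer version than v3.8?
Yes. Version numbers are compared segment by segment as integers, not as decimals: minor version 66 > 8, so v3.66 > v3.8 (even though the decimal 3.66 < 3.8).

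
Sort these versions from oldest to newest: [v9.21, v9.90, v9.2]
[v9.2, v9.21, v9.90]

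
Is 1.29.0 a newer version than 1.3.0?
Yes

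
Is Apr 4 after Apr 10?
No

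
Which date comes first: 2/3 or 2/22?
2/3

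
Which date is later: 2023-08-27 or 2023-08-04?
2023-08-27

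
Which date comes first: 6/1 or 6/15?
6/1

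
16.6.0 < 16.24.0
True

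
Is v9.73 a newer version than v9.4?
Yes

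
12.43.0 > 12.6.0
True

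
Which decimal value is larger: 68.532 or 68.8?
68.8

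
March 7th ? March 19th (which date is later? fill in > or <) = <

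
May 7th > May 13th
False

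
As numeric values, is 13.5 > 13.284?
True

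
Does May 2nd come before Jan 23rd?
No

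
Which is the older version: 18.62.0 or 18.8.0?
18.8.0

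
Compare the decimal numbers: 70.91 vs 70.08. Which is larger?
70.91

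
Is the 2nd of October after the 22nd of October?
No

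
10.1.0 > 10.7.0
False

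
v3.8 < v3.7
False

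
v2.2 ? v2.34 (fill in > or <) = <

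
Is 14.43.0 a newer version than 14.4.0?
Yes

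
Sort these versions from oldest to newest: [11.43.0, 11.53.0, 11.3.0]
[11.3.0, 11.43.0, 11.53.0]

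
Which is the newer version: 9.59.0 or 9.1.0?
9.59.0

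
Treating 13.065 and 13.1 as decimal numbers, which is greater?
13.1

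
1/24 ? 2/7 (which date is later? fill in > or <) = <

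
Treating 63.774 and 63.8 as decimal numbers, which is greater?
63.8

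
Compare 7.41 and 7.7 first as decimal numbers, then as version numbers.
As decimals: 7.41 < 7.7. As versions: v7.41 > v7.7 (minor version 41 > 7).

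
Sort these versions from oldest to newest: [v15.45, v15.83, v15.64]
[v15.45, v15.64, v15.83]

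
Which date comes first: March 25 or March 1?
March 1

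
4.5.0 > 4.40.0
False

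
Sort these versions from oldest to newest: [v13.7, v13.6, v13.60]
[v13.6, v13.7, v13.60]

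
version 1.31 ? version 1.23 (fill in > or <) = >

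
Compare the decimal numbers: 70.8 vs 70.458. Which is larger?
70.8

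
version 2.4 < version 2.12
True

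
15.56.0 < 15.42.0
False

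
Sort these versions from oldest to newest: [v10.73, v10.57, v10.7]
[v10.7, v10.57, v10.73]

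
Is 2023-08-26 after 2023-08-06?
Yes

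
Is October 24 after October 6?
Yes. Day 24 comes after day 6 in October — this is a date comparison, not a decimal one (the decimal 10.24 would be smaller than 10.6).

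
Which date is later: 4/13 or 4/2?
4/13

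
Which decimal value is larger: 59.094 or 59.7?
59.7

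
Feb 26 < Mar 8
True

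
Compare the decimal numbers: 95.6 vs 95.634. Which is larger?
95.634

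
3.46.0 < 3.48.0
True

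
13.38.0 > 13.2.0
True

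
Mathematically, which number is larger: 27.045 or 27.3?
27.3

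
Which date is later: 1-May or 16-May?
16-May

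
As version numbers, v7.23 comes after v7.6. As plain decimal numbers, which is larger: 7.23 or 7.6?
7.6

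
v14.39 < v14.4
False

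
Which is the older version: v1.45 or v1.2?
v1.2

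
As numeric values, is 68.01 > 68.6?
False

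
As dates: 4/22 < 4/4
False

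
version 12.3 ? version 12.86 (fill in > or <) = <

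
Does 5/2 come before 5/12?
Yes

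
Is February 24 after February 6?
Yes. Day 24 comes after day 6 in February — this is a date comparison, not a decimal one (the decimal 2.24 would be smaller than 2.6).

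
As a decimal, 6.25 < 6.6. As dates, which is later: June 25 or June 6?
June 25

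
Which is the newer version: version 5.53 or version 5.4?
version 5.53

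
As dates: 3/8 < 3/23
True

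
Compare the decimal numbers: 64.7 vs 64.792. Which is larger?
64.792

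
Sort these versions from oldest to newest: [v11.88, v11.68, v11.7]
[v11.7, v11.68, v11.88]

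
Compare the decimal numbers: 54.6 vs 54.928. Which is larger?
54.928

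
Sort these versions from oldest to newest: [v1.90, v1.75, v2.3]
[v1.75, v1.90, v2.3]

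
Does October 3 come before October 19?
Yes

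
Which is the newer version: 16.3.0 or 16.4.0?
16.4.0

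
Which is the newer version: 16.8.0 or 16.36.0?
16.36.0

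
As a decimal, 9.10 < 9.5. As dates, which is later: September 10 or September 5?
September 10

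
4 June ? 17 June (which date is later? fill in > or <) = <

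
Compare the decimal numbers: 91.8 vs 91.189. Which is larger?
91.8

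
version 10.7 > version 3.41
True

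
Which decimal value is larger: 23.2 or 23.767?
23.767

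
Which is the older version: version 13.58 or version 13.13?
version 13.13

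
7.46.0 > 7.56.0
False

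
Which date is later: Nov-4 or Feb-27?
Nov-4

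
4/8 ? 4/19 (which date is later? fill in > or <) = <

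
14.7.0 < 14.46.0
True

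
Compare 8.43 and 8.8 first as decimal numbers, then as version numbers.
As decimals: 8.43 < 8.8. As versions: v8.43 > v8.8 (minor version 43 > 8).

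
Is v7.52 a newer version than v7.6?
Yes. Version numbers are compared segment by segment as integers, not as decimals: minor version 52 > 6, so v7.52 > v7.6 (even though the decimal 7.52 < 7.6).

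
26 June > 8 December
False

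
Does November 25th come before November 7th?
No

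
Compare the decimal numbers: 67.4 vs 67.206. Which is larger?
67.4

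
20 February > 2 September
False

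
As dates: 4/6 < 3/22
False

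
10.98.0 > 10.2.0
True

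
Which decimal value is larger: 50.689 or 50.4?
50.689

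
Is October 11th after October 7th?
Yes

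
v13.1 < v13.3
True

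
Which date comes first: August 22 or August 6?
August 6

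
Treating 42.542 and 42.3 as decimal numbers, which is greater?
42.542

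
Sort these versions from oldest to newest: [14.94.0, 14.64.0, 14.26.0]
[14.26.0, 14.64.0, 14.94.0]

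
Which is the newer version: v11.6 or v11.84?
v11.84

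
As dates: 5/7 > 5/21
False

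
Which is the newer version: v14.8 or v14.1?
v14.8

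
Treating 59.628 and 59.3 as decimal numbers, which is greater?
59.628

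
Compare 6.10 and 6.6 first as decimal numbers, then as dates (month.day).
As decimals: 6.10 < 6.6. As dates: 6/10 is later than 6/6 (day 10 > day 6).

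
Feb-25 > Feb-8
True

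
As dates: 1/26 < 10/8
True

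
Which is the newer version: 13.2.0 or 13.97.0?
13.97.0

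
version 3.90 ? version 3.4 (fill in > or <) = >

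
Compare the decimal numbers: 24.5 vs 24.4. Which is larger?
24.5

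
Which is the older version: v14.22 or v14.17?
v14.17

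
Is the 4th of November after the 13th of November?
No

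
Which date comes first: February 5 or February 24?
February 5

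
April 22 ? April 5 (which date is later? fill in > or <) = >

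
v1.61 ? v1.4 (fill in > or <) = >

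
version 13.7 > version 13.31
False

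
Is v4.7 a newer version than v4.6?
Yes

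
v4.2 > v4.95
False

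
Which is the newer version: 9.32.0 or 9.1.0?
9.32.0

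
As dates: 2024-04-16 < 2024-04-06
False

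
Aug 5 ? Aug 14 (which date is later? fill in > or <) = <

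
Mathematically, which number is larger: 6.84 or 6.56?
6.84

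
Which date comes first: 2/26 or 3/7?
2/26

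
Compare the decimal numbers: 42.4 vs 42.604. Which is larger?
42.604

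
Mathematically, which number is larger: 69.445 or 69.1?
69.445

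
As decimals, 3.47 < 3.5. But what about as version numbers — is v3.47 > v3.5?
True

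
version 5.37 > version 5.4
True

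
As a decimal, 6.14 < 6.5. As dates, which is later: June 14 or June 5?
June 14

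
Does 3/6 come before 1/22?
No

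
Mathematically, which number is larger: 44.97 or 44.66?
44.97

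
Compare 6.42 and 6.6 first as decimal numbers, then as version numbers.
As decimals: 6.42 < 6.6. As versions: v6.42 > v6.6 (minor version 42 > 6).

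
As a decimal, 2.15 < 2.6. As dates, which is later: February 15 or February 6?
February 15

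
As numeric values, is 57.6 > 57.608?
False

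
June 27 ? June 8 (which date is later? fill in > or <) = >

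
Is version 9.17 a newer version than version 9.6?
Yes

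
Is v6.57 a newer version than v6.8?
Yes. Version numbers are compared segment by segment as integers, not as decimals: minor version 57 > 8, so v6.57 > v6.8 (even though the decimal 6.57 < 6.8).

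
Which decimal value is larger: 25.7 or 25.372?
25.7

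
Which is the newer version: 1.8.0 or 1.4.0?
1.8.0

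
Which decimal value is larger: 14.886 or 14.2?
14.886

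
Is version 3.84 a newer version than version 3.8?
Yes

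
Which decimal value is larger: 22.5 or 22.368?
22.5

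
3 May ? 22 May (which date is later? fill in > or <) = <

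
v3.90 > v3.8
True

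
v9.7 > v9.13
False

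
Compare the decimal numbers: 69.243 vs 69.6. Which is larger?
69.6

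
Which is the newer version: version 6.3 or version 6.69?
version 6.69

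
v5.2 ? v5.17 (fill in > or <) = <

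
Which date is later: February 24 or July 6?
July 6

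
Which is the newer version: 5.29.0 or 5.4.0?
5.29.0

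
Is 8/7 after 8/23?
No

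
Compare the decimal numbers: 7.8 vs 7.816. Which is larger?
7.816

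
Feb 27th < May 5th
True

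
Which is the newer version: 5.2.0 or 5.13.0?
5.13.0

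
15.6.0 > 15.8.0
False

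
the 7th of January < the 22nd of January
True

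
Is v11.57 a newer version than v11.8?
Yes. Version numbers are compared segment by segment as integers, not as decimals: minor version 57 > 8, so v11.57 > v11.8 (even though the decimal 11.57 < 11.8).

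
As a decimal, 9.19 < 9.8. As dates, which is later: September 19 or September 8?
September 19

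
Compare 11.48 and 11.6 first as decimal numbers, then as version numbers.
As decimals: 11.48 < 11.6. As versions: v11.48 > v11.6 (minor version 48 > 6).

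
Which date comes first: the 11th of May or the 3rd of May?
the 3rd of May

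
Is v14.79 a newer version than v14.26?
Yes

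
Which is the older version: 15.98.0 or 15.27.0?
15.27.0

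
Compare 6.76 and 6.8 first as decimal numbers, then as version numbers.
As decimals: 6.76 < 6.8. As versions: v6.76 > v6.8 (minor version 76 > 8).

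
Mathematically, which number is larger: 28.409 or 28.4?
28.409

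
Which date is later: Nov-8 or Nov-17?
Nov-17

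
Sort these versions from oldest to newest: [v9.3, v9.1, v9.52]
[v9.1, v9.3, v9.52]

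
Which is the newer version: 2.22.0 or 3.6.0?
3.6.0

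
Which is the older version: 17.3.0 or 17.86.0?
17.3.0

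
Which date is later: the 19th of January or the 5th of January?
the 19th of January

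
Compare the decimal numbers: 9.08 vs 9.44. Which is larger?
9.44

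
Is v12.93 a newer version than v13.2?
No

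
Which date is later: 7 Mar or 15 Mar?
15 Mar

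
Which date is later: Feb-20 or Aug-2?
Aug-2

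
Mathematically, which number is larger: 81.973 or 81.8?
81.973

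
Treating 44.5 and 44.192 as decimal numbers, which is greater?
44.5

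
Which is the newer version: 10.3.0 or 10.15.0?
10.15.0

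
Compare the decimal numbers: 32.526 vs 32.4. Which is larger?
32.526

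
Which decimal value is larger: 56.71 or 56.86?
56.86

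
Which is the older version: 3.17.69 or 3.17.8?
3.17.8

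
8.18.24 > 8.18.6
True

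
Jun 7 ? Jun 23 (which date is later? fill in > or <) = <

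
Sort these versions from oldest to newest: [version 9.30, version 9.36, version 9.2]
[version 9.2, version 9.30, version 9.36]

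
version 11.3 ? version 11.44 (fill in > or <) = <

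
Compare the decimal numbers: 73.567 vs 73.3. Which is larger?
73.567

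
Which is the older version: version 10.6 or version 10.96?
version 10.6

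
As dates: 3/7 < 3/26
True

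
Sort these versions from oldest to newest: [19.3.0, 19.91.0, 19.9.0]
[19.3.0, 19.9.0, 19.91.0]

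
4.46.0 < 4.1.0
False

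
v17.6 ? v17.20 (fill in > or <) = <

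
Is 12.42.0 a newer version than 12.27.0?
Yes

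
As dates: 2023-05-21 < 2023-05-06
False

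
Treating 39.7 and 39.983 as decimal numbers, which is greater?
39.983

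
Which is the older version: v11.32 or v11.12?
v11.12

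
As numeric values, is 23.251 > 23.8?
False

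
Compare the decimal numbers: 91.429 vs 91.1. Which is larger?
91.429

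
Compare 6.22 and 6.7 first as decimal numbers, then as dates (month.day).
As decimals: 6.22 < 6.7. As dates: 6/22 is later than 6/7 (day 22 > day 7).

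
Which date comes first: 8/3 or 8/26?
8/3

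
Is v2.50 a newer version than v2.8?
Yes. Version numbers are compared segment by segment as integers, not as decimals: minor version 50 > 8, so v2.50 > v2.8 (even though the decimal 2.50 < 2.8).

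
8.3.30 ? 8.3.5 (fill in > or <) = >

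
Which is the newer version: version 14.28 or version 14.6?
version 14.28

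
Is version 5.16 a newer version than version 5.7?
Yes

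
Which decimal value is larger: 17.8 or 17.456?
17.8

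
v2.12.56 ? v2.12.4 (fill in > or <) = >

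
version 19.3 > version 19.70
False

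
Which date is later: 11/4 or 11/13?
11/13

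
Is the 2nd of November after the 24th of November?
No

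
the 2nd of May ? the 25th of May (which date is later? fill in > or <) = <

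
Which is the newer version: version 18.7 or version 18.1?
version 18.7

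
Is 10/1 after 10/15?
No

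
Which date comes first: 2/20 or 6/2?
2/20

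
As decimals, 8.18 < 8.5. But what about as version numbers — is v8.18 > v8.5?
True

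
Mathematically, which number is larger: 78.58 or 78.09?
78.58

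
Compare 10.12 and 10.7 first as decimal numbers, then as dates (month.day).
As decimals: 10.12 < 10.7. As dates: 10/12 is later than 10/7 (day 12 > day 7).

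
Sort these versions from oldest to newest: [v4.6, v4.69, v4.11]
[v4.6, v4.11, v4.69]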